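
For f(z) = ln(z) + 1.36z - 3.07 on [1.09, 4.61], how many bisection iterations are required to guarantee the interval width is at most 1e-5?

19

Initial width b − a = 4.61 − 1.09 = 3.520000.
After n steps the width is (b−a)/2^n; need (b−a)/2^n ≤ 1e-5.
So n ≥ log₂(3.520000/1e-5) = log₂(352000.0000) ≈ 18.4252.
Hence n = 19.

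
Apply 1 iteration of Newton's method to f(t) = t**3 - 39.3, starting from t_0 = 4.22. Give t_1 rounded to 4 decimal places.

f'(t) = 3t**2
t_0 = 4.220000: f = 35.851448, f' = 53.425200 → t_1 = 4.220000 - (35.851448)/(53.425200) = 3.548941

3.5489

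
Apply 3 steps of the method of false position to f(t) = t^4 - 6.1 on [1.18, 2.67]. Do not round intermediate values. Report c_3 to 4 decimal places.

1.4593

f(1.180000) = -4.161222, f(2.670000) = 44.721215
step 1: c = 1.306839, f(c) = -3.183319 < 0 → new bracket [1.306839, 2.670000]
step 2: c = 1.397423, f(c) = -2.286604 < 0 → new bracket [1.397423, 2.670000]
step 3: c = 1.459325, f(c) = -1.564675 < 0 → new bracket [1.459325, 2.670000]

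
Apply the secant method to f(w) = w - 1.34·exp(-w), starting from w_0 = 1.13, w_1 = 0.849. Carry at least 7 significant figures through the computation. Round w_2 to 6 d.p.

0.665182

f(w_0) = 0.697135, f(w_1) = 0.275691
w_2 = 0.849000 - (0.275691)·(0.849000 - 1.130000)/(0.275691 - (0.697135)) = 0.665182; f(w_2) = -0.023819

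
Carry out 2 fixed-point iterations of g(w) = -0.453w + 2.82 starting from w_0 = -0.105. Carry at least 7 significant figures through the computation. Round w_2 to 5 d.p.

1.52099

w_1 = g(-0.105000) = 2.867565
w_2 = g(2.867565) = 1.520993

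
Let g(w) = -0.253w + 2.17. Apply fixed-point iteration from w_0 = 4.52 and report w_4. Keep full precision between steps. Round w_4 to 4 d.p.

1.7433

w_1 = g(4.520000) = 1.026440
w_2 = g(1.026440) = 1.910311
w_3 = g(1.910311) = 1.686691
w_4 = g(1.686691) = 1.743267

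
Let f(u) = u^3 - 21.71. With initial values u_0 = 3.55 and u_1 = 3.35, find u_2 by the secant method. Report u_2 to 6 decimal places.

f(u_0) = 23.028875, f(u_1) = 15.885375
u_2 = 3.350000 - (15.885375)·(3.350000 - 3.550000)/(15.885375 - (23.028875)) = 2.905250; f(u_2) = 2.811685

2.905250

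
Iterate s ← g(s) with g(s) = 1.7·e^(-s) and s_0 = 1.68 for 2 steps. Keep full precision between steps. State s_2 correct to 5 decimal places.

s_1 = g(1.680000) = 0.316836
s_2 = g(0.316836) = 1.238366

1.23837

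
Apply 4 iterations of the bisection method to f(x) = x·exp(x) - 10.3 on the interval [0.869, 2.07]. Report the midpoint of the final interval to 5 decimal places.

1.73222

f(0.869000) = -8.227848, f(2.070000) = 6.104384 (opposite signs)
step 1: m = 1.469500, f(m) = -3.911994 < 0 → root in [1.469500, 2.070000]
step 2: m = 1.769750, f(m) = 0.087346 > 0 → root in [1.469500, 1.769750]
step 3: m = 1.619625, f(m) = -2.118957 < 0 → root in [1.619625, 1.769750]
step 4: m = 1.694688, f(m) = -1.072521 < 0 → root in [1.694688, 1.769750]
Midpoint of [1.694688, 1.769750] = 1.732219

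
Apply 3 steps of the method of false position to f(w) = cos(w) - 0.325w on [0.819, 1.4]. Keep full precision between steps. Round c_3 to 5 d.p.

1.17793

f(0.819000) = 0.416777, f(1.400000) = -0.285033
step 1: c = 1.164033, f(c) = 0.017328 > 0 → new bracket [1.164033, 1.400000]
step 2: c = 1.177556, f(c) = 0.000478 > 0 → new bracket [1.177556, 1.400000]
step 3: c = 1.177928, f(c) = 0.000013 > 0 → new bracket [1.177928, 1.400000]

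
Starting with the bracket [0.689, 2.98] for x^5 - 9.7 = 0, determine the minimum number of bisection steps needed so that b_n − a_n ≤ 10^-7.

Initial width b − a = 2.98 − 0.689 = 2.291000.
After n steps the width is (b−a)/2^n; need (b−a)/2^n ≤ 10^-7.
So n ≥ log₂(2.291000/10^-7) = log₂(22910000.0000) ≈ 24.4495.
Hence n = 25.

25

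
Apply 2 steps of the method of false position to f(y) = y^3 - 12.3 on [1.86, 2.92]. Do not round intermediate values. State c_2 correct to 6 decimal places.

2.282708

f(1.860000) = -5.865144, f(2.920000) = 12.597088
step 1: c = 2.196744, f(c) = -1.699202 < 0 → new bracket [2.196744, 2.920000]
step 2: c = 2.282708, f(c) = -0.405370 < 0 → new bracket [2.282708, 2.920000]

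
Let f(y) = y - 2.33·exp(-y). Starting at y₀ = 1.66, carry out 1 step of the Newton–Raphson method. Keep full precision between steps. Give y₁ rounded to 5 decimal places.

Newton update: y ← y − f(y)/f'(y).
f'(y) = 1 + 2.33·exp(-y)
y_0 = 1.660000: f = 1.216976, f' = 1.443024 → y_1 = 1.660000 - (1.216976)/(1.443024) = 0.816649

0.81665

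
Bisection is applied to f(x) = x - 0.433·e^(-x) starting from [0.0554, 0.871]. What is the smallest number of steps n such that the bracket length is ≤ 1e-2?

7

Initial width b − a = 0.871 − 0.0554 = 0.815600.
After n steps the width is (b−a)/2^n; need (b−a)/2^n ≤ 1e-2.
So n ≥ log₂(0.815600/1e-2) = log₂(81.5600) ≈ 6.3498.
Hence n = 7.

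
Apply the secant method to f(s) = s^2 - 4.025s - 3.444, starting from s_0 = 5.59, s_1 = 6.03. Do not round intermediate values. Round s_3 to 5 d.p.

Secant update: s_(k+1) = s_k − f(s_k)·(s_k − s_(k-1))/(f(s_k) − f(s_(k-1))).
f(s_0) = 5.304350, f(s_1) = 8.646150
s_2 = 6.030000 - (8.646150)·(6.030000 - 5.590000)/(8.646150 - (5.304350)) = 4.891600; f(s_2) = 0.795059
s_3 = 4.891600 - (0.795059)·(4.891600 - 6.030000)/(0.795059 - (8.646150)) = 4.776317; f(s_3) = 0.144528

4.77632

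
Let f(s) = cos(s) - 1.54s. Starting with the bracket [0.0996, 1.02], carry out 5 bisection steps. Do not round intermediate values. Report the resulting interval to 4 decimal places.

[0.5310, 0.5598]

f(0.099600) = 0.841660, f(1.020000) = -1.047434 (opposite signs)
step 1: m = 0.559800, f(m) = -0.014731 < 0 → root in [0.099600, 0.559800]
step 2: m = 0.329700, f(m) = 0.438402 > 0 → root in [0.329700, 0.559800]
step 3: m = 0.444750, f(m) = 0.217803 > 0 → root in [0.444750, 0.559800]
step 4: m = 0.502275, f(m) = 0.102986 > 0 → root in [0.502275, 0.559800]
step 5: m = 0.531038, f(m) = 0.044484 > 0 → root in [0.531038, 0.559800]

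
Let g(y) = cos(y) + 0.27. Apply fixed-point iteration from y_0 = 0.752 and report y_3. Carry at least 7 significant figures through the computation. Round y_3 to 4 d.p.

0.9595

y_1 = g(0.752000) = 1.000324
y_2 = g(1.000324) = 0.810030
y_3 = g(0.810030) = 0.959477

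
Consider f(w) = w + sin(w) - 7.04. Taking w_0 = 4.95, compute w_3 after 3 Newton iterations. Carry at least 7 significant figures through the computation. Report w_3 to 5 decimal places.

f'(w) = 1 + cos(w)
w_0 = 4.950000: f = -3.061903, f' = 1.235381 → w_1 = 4.950000 - (-3.061903)/(1.235381) = 7.428508
w_1 = 7.428508: f = 1.299352, f' = 1.412752 → w_2 = 7.428508 - (1.299352)/(1.412752) = 6.508777
w_2 = 6.508777: f = -0.307539, f' = 1.974662 → w_3 = 6.508777 - (-0.307539)/(1.974662) = 6.664520

6.66452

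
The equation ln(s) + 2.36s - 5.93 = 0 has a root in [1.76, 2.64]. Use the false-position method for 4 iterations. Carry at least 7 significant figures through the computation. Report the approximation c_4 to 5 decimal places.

False-position update: c = (a·f(b) − b·f(a))/(f(b) − f(a)); replace the endpoint whose sign matches f(c).
f(1.760000) = -1.211086, f(2.640000) = 1.271179
step 1: c = 2.189348, f(c) = 0.020465 > 0 → new bracket [1.760000, 2.189348]
step 2: c = 2.182213, f(c) = 0.000363 > 0 → new bracket [1.760000, 2.182213]
step 3: c = 2.182087, f(c) = 0.000006 > 0 → new bracket [1.760000, 2.182087]
step 4: c = 2.182085, f(c) = 0.000000 > 0 → new bracket [1.760000, 2.182085]

2.18208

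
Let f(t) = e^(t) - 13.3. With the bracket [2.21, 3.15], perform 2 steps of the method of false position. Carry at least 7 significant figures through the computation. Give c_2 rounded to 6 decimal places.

2.561620

f(2.210000) = -4.184284, f(3.150000) = 10.036065
step 1: c = 2.486591, f(c) = -1.279765 < 0 → new bracket [2.486591, 3.150000]
step 2: c = 2.561620, f(c) = -0.343213 < 0 → new bracket [2.561620, 3.150000]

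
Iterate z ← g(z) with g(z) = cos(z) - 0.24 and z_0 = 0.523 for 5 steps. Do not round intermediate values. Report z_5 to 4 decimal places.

0.5941

z_1 = g(0.523000) = 0.626325
z_2 = g(0.626325) = 0.570187
z_3 = g(0.570187) = 0.601800
z_4 = g(0.601800) = 0.584318
z_5 = g(0.584318) = 0.594088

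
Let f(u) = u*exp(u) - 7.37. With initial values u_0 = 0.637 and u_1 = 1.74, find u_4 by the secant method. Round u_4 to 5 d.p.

f(u_0) = -6.165560, f(u_1) = 2.543378
u_2 = 1.740000 - (2.543378)·(1.740000 - 0.637000)/(2.543378 - (-6.165560)) = 1.417877; f(u_2) = -1.516508
u_3 = 1.417877 - (-1.516508)·(1.417877 - 1.740000)/(-1.516508 - (2.543378)) = 1.538201; f(u_3) = -0.207815
u_4 = 1.538201 - (-0.207815)·(1.538201 - 1.417877)/(-0.207815 - (-1.516508)) = 1.557308; f(u_4) = 0.021030

1.55731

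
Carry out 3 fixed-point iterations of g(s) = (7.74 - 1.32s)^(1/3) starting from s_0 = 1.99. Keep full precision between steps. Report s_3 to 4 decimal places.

1.7560

s_1 = g(1.990000) = 1.722784
s_2 = g(1.722784) = 1.761521
s_3 = g(1.761521) = 1.756011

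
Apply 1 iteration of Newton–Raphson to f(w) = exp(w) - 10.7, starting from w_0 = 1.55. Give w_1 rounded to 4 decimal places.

f'(w) = exp(w)
w_0 = 1.550000: f = -5.988530, f' = 4.711470 → w_1 = 1.550000 - (-5.988530)/(4.711470) = 2.821053

2.8211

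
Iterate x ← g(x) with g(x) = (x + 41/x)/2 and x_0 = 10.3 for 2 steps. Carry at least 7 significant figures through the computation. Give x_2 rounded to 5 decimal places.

x_1 = g(10.300000) = 7.140291
x_2 = g(7.140291) = 6.441177

6.44118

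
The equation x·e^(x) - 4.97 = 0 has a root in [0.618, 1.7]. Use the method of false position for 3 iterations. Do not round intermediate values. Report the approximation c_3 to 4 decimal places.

1.3110

f(0.618000) = -3.823478, f(1.700000) = 4.335711
step 1: c = 1.125036, f(c) = -1.504520 < 0 → new bracket [1.125036, 1.700000]
step 2: c = 1.273154, f(c) = -0.422162 < 0 → new bracket [1.273154, 1.700000]
step 3: c = 1.311028, f(c) = -0.106105 < 0 → new bracket [1.311028, 1.700000]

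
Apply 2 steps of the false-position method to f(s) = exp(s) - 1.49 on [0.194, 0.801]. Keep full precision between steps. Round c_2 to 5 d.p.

0.39131

f(0.194000) = -0.275904, f(0.801000) = 0.737768
step 1: c = 0.359215, f(c) = -0.057796 < 0 → new bracket [0.359215, 0.801000]
step 2: c = 0.391309, f(c) = -0.011084 < 0 → new bracket [0.391309, 0.801000]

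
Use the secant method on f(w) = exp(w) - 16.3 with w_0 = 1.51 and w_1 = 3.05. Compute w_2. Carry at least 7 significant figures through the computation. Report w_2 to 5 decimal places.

f(w_0) = -11.773269, f(w_1) = 4.815344
w_2 = 3.050000 - (4.815344)·(3.050000 - 1.510000)/(4.815344 - (-11.773269)) = 2.602969; f(w_2) = -2.796234

2.60297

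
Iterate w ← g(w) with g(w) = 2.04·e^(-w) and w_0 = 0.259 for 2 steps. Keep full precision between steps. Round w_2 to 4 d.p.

0.4225

w_1 = g(0.259000) = 1.574519
w_2 = g(1.574519) = 0.422499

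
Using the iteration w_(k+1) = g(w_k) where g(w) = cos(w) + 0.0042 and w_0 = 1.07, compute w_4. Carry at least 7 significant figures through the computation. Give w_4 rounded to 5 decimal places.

0.80972

w_1 = g(1.070000) = 0.484324
w_2 = g(0.484324) = 0.889190
w_3 = g(0.889190) = 0.634241
w_4 = g(0.634241) = 0.809721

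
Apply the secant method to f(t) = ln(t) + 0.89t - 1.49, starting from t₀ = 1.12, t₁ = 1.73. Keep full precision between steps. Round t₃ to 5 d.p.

f(t_0) = -0.379871, f(t_1) = 0.597821
t_2 = 1.730000 - (0.597821)·(1.730000 - 1.120000)/(0.597821 - (-0.379871)) = 1.357009; f(t_2) = 0.023020
t_3 = 1.357009 - (0.023020)·(1.357009 - 1.730000)/(0.023020 - (0.597821)) = 1.342071; f(t_3) = -0.001344

1.34207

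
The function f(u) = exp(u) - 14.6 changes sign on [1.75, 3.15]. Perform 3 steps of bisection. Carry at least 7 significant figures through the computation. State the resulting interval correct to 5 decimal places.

f(1.750000) = -8.845397, f(3.150000) = 8.736065 (opposite signs)
step 1: m = 2.450000, f(m) = -3.011653 < 0 → root in [2.450000, 3.150000]
step 2: m = 2.800000, f(m) = 1.844647 > 0 → root in [2.450000, 2.800000]
step 3: m = 2.625000, f(m) = -0.795426 < 0 → root in [2.625000, 2.800000]

[2.62500, 2.80000]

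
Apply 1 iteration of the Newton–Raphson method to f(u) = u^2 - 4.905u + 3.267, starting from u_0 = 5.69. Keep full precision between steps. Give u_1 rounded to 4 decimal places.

4.4956

f'(u) = 2u - 4.905
u_0 = 5.690000: f = 7.733650, f' = 6.475000 → u_1 = 5.690000 - (7.733650)/(6.475000) = 4.495614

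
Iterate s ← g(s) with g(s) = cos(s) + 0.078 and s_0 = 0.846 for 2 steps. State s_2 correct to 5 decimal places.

s_1 = g(0.846000) = 0.740983
s_2 = g(0.740983) = 0.815805

0.81581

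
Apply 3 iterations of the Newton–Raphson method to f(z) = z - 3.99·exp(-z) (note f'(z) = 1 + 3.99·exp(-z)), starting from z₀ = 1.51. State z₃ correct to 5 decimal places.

1.20080

z_0 = 1.510000: f = 0.628569, f' = 1.881431 → z_1 = 1.510000 - (0.628569)/(1.881431) = 1.175909
z_1 = 1.175909: f = -0.055159, f' = 2.231068 → z_2 = 1.175909 - (-0.055159)/(2.231068) = 1.200632
z_2 = 1.200632: f = -0.000373, f' = 2.201005 → z_3 = 1.200632 - (-0.000373)/(2.201005) = 1.200802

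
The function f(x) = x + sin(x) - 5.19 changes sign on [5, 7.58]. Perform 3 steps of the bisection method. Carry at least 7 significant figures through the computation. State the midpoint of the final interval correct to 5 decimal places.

f(5.000000) = -1.148924, f(7.580000) = 3.352701 (opposite signs)
step 1: m = 6.290000, f(m) = 1.106815 > 0 → root in [5.000000, 6.290000]
step 2: m = 5.645000, f(m) = -0.140739 < 0 → root in [5.645000, 6.290000]
step 3: m = 5.967500, f(m) = 0.467032 > 0 → root in [5.645000, 5.967500]
Midpoint of [5.645000, 5.967500] = 5.806250

5.80625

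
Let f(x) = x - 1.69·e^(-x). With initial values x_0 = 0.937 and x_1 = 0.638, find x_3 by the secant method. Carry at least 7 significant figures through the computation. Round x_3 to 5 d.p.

f(x_0) = 0.274856, f(x_1) = -0.254908
x_2 = 0.638000 - (-0.254908)·(0.638000 - 0.937000)/(-0.254908 - (0.274856)) = 0.781871; f(x_2) = 0.008613
x_3 = 0.781871 - (0.008613)·(0.781871 - 0.638000)/(0.008613 - (-0.254908)) = 0.777169; f(x_3) = 0.000266

0.77717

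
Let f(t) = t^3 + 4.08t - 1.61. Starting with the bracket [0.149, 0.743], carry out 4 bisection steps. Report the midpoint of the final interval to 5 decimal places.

f(0.149000) = -0.998772, f(0.743000) = 1.831612 (opposite signs)
step 1: m = 0.446000, f(m) = 0.298397 > 0 → root in [0.149000, 0.446000]
step 2: m = 0.297500, f(m) = -0.369869 < 0 → root in [0.297500, 0.446000]
step 3: m = 0.371750, f(m) = -0.041885 < 0 → root in [0.371750, 0.446000]
step 4: m = 0.408875, f(m) = 0.126565 > 0 → root in [0.371750, 0.408875]
Midpoint of [0.371750, 0.408875] = 0.390313

0.39031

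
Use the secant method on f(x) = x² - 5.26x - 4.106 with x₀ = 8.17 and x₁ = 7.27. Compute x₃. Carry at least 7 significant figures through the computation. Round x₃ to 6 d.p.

Secant update: x_(k+1) = x_k − f(x_k)·(x_k − x_(k-1))/(f(x_k) − f(x_(k-1))).
f(x_0) = 19.668700, f(x_1) = 10.506700
x_2 = 7.270000 - (10.506700)·(7.270000 - 8.170000)/(10.506700 - (19.668700)) = 6.237908; f(x_2) = 1.994098
x_3 = 6.237908 - (1.994098)·(6.237908 - 7.270000)/(1.994098 - (10.506700)) = 5.996138; f(x_3) = 0.307982

5.996138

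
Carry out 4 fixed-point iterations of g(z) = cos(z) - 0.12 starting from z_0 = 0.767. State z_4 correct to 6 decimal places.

z_1 = g(0.767000) = 0.599996
z_2 = g(0.599996) = 0.705338
z_3 = g(0.705338) = 0.641392
z_4 = g(0.641392) = 0.681263

0.681263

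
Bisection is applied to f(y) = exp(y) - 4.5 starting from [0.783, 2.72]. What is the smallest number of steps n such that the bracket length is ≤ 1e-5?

Initial width b − a = 2.72 − 0.783 = 1.937000.
After n steps the width is (b−a)/2^n; need (b−a)/2^n ≤ 1e-5.
So n ≥ log₂(1.937000/1e-5) = log₂(193700.0000) ≈ 17.5635.
Hence n = 18.

18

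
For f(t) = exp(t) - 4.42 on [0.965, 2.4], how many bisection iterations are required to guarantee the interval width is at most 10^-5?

Initial width b − a = 2.4 − 0.965 = 1.435000.
After n steps the width is (b−a)/2^n; need (b−a)/2^n ≤ 10^-5.
So n ≥ log₂(1.435000/10^-5) = log₂(143500.0000) ≈ 17.1307.
Hence n = 18.

18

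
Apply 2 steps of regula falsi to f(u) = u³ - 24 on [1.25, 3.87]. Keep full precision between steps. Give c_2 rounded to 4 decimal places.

2.6994

False-position update: c = (a·f(b) − b·f(a))/(f(b) − f(a)); replace the endpoint whose sign matches f(c).
f(1.250000) = -22.046875, f(3.870000) = 33.960603
step 1: c = 2.281341, f(c) = -12.126721 < 0 → new bracket [2.281341, 3.870000]
step 2: c = 2.699357, f(c) = -4.331064 < 0 → new bracket [2.699357, 3.870000]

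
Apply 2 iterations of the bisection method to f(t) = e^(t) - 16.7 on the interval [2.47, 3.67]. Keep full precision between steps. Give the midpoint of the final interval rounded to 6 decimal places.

2.920000

f(2.470000) = -4.877553, f(3.670000) = 22.551906 (opposite signs)
step 1: m = 3.070000, f(m) = 4.841903 > 0 → root in [2.470000, 3.070000]
step 2: m = 2.770000, f(m) = -0.741366 < 0 → root in [2.770000, 3.070000]
Midpoint of [2.770000, 3.070000] = 2.920000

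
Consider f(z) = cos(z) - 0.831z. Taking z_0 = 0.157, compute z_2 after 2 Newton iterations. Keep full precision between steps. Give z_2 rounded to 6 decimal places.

0.827663

Newton update: z ← z − f(z)/f'(z).
f'(z) = -sin(z) - 0.831
z_0 = 0.157000: f = 0.857234, f' = -0.987356 → z_1 = 0.157000 - (0.857234)/(-0.987356) = 1.025212
z_1 = 1.025212: f = -0.333033, f' = -1.685824 → z_2 = 1.025212 - (-0.333033)/(-1.685824) = 0.827663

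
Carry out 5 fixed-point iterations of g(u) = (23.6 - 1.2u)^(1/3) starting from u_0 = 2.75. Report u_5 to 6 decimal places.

u_1 = g(2.750000) = 2.727922
u_2 = g(2.727922) = 2.729109
u_3 = g(2.729109) = 2.729045
u_4 = g(2.729045) = 2.729048
u_5 = g(2.729048) = 2.729048

2.729048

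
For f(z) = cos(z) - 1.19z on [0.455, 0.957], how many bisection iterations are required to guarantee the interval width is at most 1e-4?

13

Initial width b − a = 0.957 − 0.455 = 0.502000.
After n steps the width is (b−a)/2^n; need (b−a)/2^n ≤ 1e-4.
So n ≥ log₂(0.502000/1e-4) = log₂(5020.0000) ≈ 12.2935.
Hence n = 13.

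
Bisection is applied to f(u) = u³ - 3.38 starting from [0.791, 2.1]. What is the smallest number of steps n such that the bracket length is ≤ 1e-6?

Initial width b − a = 2.1 − 0.791 = 1.309000.
After n steps the width is (b−a)/2^n; need (b−a)/2^n ≤ 1e-6.
So n ≥ log₂(1.309000/1e-6) = log₂(1309000.0000) ≈ 20.3200.
Hence n = 21.

21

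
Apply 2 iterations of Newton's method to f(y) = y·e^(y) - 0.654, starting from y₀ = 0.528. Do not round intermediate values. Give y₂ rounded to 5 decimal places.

0.42685

Newton update: y ← y − f(y)/f'(y).
f'(y) = (y + 1)·e^(y)
y_0 = 0.528000: f = 0.241244, f' = 2.590782 → y_1 = 0.528000 - (0.241244)/(2.590782) = 0.434884
y_1 = 0.434884: f = 0.017801, f' = 2.216585 → y_2 = 0.434884 - (0.017801)/(2.216585) = 0.426853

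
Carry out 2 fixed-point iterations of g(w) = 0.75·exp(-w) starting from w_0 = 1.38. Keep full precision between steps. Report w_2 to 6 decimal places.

w_1 = g(1.380000) = 0.188684
w_2 = g(0.188684) = 0.621036

0.621036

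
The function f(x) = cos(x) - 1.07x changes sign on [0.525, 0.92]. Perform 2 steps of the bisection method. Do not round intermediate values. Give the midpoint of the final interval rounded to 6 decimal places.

f(0.525000) = 0.303574, f(0.920000) = -0.378580 (opposite signs)
step 1: m = 0.722500, f(m) = -0.022920 < 0 → root in [0.525000, 0.722500]
step 2: m = 0.623750, f(m) = 0.144281 > 0 → root in [0.623750, 0.722500]
Midpoint of [0.623750, 0.722500] = 0.673125

0.673125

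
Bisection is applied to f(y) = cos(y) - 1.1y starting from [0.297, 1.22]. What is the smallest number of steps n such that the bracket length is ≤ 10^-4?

Initial width b − a = 1.22 − 0.297 = 0.923000.
After n steps the width is (b−a)/2^n; need (b−a)/2^n ≤ 10^-4.
So n ≥ log₂(0.923000/10^-4) = log₂(9230.0000) ≈ 13.1721.
Hence n = 14.

14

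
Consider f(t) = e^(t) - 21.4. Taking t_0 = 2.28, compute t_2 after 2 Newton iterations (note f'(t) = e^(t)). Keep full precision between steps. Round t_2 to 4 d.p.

t_0 = 2.280000: f = -11.623320, f' = 9.776680 → t_1 = 2.280000 - (-11.623320)/(9.776680) = 3.468882
t_1 = 3.468882: f = 10.700834, f' = 32.100834 → t_2 = 3.468882 - (10.700834)/(32.100834) = 3.135531

3.1355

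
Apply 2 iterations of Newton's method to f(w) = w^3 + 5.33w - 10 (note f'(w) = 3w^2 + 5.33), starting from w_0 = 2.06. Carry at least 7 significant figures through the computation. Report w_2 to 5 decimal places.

Newton update: w ← w − f(w)/f'(w).
w_0 = 2.060000: f = 9.721616, f' = 18.060800 → w_1 = 2.060000 - (9.721616)/(18.060800) = 1.521728
w_1 = 1.521728: f = 1.634614, f' = 12.276972 → w_2 = 1.521728 - (1.634614)/(12.276972) = 1.388584

1.38858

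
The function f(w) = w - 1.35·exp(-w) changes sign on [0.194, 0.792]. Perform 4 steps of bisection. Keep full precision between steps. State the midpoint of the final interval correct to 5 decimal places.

f(0.194000) = -0.917938, f(0.792000) = 0.180534 (opposite signs)
step 1: m = 0.493000, f(m) = -0.331568 < 0 → root in [0.493000, 0.792000]
step 2: m = 0.642500, f(m) = -0.067567 < 0 → root in [0.642500, 0.792000]
step 3: m = 0.717250, f(m) = 0.058325 > 0 → root in [0.642500, 0.717250]
step 4: m = 0.679875, f(m) = -0.004143 < 0 → root in [0.679875, 0.717250]
Midpoint of [0.679875, 0.717250] = 0.698562

0.69856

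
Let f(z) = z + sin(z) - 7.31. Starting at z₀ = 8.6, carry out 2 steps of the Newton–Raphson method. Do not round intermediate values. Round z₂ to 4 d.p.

15.0483

Newton update: z ← z − f(z)/f'(z).
f'(z) = 1 + cos(z)
z_0 = 8.600000: f = 2.024397, f' = 0.321280 → z_1 = 8.600000 - (2.024397)/(0.321280) = 2.298962
z_1 = 2.298962: f = -4.264641, f' = 0.334498 → z_2 = 2.298962 - (-4.264641)/(0.334498) = 15.048334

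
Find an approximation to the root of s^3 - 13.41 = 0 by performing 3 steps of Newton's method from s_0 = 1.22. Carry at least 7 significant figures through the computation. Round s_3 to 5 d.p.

f'(s) = 3s^2
s_0 = 1.220000: f = -11.594152, f' = 4.465200 → s_1 = 1.220000 - (-11.594152)/(4.465200) = 3.816558
s_1 = 3.816558: f = 42.182435, f' = 43.698351 → s_2 = 3.816558 - (42.182435)/(43.698351) = 2.851249
s_2 = 2.851249: f = 9.769567, f' = 24.388858 → s_3 = 2.851249 - (9.769567)/(24.388858) = 2.450674

2.45067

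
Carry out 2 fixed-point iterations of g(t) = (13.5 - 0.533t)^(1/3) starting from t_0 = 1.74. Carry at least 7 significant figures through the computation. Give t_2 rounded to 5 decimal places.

t_1 = g(1.740000) = 2.325278
t_2 = g(2.325278) = 2.305885

2.30588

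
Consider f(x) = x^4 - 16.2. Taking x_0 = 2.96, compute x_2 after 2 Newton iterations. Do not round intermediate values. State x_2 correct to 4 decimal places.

2.0840

f'(x) = 4x^3
x_0 = 2.960000: f = 60.565635, f' = 103.737344 → x_1 = 2.960000 - (60.565635)/(103.737344) = 2.376164
x_1 = 2.376164: f = 15.679050, f' = 53.664739 → x_2 = 2.376164 - (15.679050)/(53.664739) = 2.083997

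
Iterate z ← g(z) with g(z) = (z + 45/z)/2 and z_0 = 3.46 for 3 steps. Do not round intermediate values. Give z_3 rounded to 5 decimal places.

z_1 = g(3.460000) = 8.232890
z_2 = g(8.232890) = 6.849386
z_3 = g(6.849386) = 6.709659

6.70966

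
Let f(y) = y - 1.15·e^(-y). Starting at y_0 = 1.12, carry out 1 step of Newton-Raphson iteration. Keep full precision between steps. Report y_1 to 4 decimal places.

Newton update: y ← y − f(y)/f'(y).
f'(y) = 1 + 1.15·e^(-y)
y_0 = 1.120000: f = 0.744778, f' = 1.375222 → y_1 = 1.120000 - (0.744778)/(1.375222) = 0.578430

0.5784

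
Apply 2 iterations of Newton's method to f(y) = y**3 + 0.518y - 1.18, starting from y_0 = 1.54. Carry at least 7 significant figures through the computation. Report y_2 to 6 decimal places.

f'(y) = 3y**2 + 0.518
y_0 = 1.540000: f = 3.269984, f' = 7.632800 → y_1 = 1.540000 - (3.269984)/(7.632800) = 1.111588
y_1 = 1.111588: f = 0.769311, f' = 4.224883 → y_2 = 1.111588 - (0.769311)/(4.224883) = 0.929497

0.929497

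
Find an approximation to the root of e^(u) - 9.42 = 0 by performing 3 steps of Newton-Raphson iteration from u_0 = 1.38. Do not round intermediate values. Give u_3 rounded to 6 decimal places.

2.248598

f'(u) = e^(u)
u_0 = 1.380000: f = -5.445098, f' = 3.974902 → u_1 = 1.380000 - (-5.445098)/(3.974902) = 2.749870
u_1 = 2.749870: f = 6.220598, f' = 15.640598 → u_2 = 2.749870 - (6.220598)/(15.640598) = 2.352149
u_2 = 2.352149: f = 1.088125, f' = 10.508125 → u_3 = 2.352149 - (1.088125)/(10.508125) = 2.248598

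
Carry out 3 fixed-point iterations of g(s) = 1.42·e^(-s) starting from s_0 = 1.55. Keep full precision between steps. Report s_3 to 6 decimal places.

s_1 = g(1.550000) = 0.301392
s_2 = g(0.301392) = 1.050498
s_3 = g(1.050498) = 0.496664

0.496664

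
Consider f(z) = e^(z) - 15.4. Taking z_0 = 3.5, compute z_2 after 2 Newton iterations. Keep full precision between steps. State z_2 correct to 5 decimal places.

2.75904

f'(z) = e^(z)
z_0 = 3.500000: f = 17.715452, f' = 33.115452 → z_1 = 3.500000 - (17.715452)/(33.115452) = 2.965040
z_1 = 2.965040: f = 3.995473, f' = 19.395473 → z_2 = 2.965040 - (3.995473)/(19.395473) = 2.759039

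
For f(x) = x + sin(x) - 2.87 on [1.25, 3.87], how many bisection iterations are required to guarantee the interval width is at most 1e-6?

22

Initial width b − a = 3.87 − 1.25 = 2.620000.
After n steps the width is (b−a)/2^n; need (b−a)/2^n ≤ 1e-6.
So n ≥ log₂(2.620000/1e-6) = log₂(2620000.0000) ≈ 21.3211.
Hence n = 22.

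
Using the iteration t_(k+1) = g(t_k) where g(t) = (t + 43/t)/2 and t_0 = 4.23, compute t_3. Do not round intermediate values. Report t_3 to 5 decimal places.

t_1 = g(4.230000) = 7.197742
t_2 = g(7.197742) = 6.585919
t_3 = g(6.585919) = 6.557500

6.55750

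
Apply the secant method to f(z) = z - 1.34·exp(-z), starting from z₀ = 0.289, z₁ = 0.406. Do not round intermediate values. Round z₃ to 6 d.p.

f(z_0) = -0.714676, f(z_1) = -0.486856
z_2 = 0.406000 - (-0.486856)·(0.406000 - 0.289000)/(-0.486856 - (-0.714676)) = 0.656030; f(z_2) = -0.039305
z_3 = 0.656030 - (-0.039305)·(0.656030 - 0.406000)/(-0.039305 - (-0.486856)) = 0.677989; f(z_3) = -0.002245

0.677989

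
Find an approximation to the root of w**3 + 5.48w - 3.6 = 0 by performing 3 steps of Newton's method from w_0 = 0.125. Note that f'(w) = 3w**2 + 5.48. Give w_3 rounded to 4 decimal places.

0.6146

w_0 = 0.125000: f = -2.913047, f' = 5.526875 → w_1 = 0.125000 - (-2.913047)/(5.526875) = 0.652069
w_1 = 0.652069: f = 0.250597, f' = 6.755584 → w_2 = 0.652069 - (0.250597)/(6.755584) = 0.614975
w_2 = 0.614975: f = 0.002641, f' = 6.614581 → w_3 = 0.614975 - (0.002641)/(6.614581) = 0.614575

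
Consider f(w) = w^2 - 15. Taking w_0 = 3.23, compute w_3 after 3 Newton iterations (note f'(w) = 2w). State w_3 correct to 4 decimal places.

Newton update: w ← w − f(w)/f'(w).
w_0 = 3.230000: f = -4.567100, f' = 6.460000 → w_1 = 3.230000 - (-4.567100)/(6.460000) = 3.936981
w_1 = 3.936981: f = 0.499823, f' = 7.873963 → w_2 = 3.936981 - (0.499823)/(7.873963) = 3.873504
w_2 = 3.873504: f = 0.004029, f' = 7.747007 → w_3 = 3.873504 - (0.004029)/(7.747007) = 3.872983

3.8730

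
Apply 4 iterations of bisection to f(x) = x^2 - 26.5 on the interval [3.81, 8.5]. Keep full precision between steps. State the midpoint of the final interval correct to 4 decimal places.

5.1291

f(3.810000) = -11.983900, f(8.500000) = 45.750000 (opposite signs)
step 1: m = 6.155000, f(m) = 11.384025 > 0 → root in [3.810000, 6.155000]
step 2: m = 4.982500, f(m) = -1.674694 < 0 → root in [4.982500, 6.155000]
step 3: m = 5.568750, f(m) = 4.510977 > 0 → root in [4.982500, 5.568750]
step 4: m = 5.275625, f(m) = 1.332219 > 0 → root in [4.982500, 5.275625]
Midpoint of [4.982500, 5.275625] = 5.129062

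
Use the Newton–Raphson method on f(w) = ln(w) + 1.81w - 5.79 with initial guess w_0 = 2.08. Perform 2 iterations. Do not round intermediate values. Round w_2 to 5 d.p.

2.65865

f'(w) = 1/w + 1.81
w_0 = 2.080000: f = -1.292832, f' = 2.290769 → w_1 = 2.080000 - (-1.292832)/(2.290769) = 2.644366
w_1 = 2.644366: f = -0.031266, f' = 2.188162 → w_2 = 2.644366 - (-0.031266)/(2.188162) = 2.658655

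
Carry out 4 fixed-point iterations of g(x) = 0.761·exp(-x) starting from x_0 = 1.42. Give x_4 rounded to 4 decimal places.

0.5081

x_1 = g(1.420000) = 0.183944
x_2 = g(0.183944) = 0.633138
x_3 = g(0.633138) = 0.404032
x_4 = g(0.404032) = 0.508061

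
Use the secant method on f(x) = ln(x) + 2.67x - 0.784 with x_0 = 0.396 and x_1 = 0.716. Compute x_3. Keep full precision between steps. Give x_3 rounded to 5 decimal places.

0.53023

f(x_0) = -0.653021, f(x_1) = 0.793645
x_2 = 0.716000 - (0.793645)·(0.716000 - 0.396000)/(0.793645 - (-0.653021)) = 0.540447; f(x_2) = 0.043635
x_3 = 0.540447 - (0.043635)·(0.540447 - 0.716000)/(0.043635 - (0.793645)) = 0.530234; f(x_3) = -0.002714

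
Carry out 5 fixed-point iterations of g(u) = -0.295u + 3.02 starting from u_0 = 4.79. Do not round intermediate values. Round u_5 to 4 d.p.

2.3266

u_1 = g(4.790000) = 1.606950
u_2 = g(1.606950) = 2.545950
u_3 = g(2.545950) = 2.268945
u_4 = g(2.268945) = 2.350661
u_5 = g(2.350661) = 2.326555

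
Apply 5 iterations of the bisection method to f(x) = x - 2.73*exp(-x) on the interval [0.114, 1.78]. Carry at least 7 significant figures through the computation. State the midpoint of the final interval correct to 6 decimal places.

1.025094

f(0.114000) = -2.321864, f(1.780000) = 1.319618 (opposite signs)
step 1: m = 0.947000, f(m) = -0.111975 < 0 → root in [0.947000, 1.780000]
step 2: m = 1.363500, f(m) = 0.665264 > 0 → root in [0.947000, 1.363500]
step 3: m = 1.155250, f(m) = 0.295358 > 0 → root in [0.947000, 1.155250]
step 4: m = 1.051125, f(m) = 0.096869 > 0 → root in [0.947000, 1.051125]
step 5: m = 0.999063, f(m) = -0.006190 < 0 → root in [0.999063, 1.051125]
Midpoint of [0.999063, 1.051125] = 1.025094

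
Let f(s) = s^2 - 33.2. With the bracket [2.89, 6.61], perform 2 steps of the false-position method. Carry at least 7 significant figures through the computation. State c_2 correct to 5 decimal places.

5.74400

False-position update: c = (a·f(b) − b·f(a))/(f(b) − f(a)); replace the endpoint whose sign matches f(c).
f(2.890000) = -24.847900, f(6.610000) = 10.492100
step 1: c = 5.505568, f(c) = -2.888716 < 0 → new bracket [5.505568, 6.610000]
step 2: c = 5.743999, f(c) = -0.206481 < 0 → new bracket [5.743999, 6.610000]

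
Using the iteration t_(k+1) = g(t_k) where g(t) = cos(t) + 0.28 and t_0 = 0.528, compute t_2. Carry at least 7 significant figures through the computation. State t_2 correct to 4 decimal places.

0.6941

t_1 = g(0.528000) = 1.143816
t_2 = g(1.143816) = 0.694124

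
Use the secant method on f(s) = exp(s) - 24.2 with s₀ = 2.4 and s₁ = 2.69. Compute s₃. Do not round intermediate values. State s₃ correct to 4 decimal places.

f(s_0) = -13.176824, f(s_1) = -9.468324
s_2 = 2.690000 - (-9.468324)·(2.690000 - 2.400000)/(-9.468324 - (-13.176824)) = 3.430411; f(s_2) = 6.689337
s_3 = 3.430411 - (6.689337)·(3.430411 - 2.690000)/(6.689337 - (-9.468324)) = 3.123878; f(s_3) = -1.465630

3.1239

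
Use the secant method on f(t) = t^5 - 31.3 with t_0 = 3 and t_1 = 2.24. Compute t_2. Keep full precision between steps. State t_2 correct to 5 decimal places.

f(t_0) = 211.700000, f(t_1) = 25.094934
t_2 = 2.240000 - (25.094934)·(2.240000 - 3.000000)/(25.094934 - (211.700000)) = 2.137794; f(t_2) = 13.350807

2.13779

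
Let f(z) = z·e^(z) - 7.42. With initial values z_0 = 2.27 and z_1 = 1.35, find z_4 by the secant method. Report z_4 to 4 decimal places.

1.5588

f(z_0) = 14.552240, f(z_1) = -2.212476
z_2 = 1.350000 - (-2.212476)·(1.350000 - 2.270000)/(-2.212476 - (14.552240)) = 1.471414; f(z_2) = -1.011415
z_3 = 1.471414 - (-1.011415)·(1.471414 - 1.350000)/(-1.011415 - (-2.212476)) = 1.573658; f(z_3) = 0.171736
z_4 = 1.573658 - (0.171736)·(1.573658 - 1.471414)/(0.171736 - (-1.011415)) = 1.558817; f(z_4) = -0.010640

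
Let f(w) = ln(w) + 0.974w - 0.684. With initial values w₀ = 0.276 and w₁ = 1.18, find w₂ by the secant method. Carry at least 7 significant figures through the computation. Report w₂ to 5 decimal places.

f(w_0) = -1.702530, f(w_1) = 0.630834
w_2 = 1.180000 - (0.630834)·(1.180000 - 0.276000)/(0.630834 - (-1.702530)) = 0.935600; f(w_2) = 0.160707

0.93560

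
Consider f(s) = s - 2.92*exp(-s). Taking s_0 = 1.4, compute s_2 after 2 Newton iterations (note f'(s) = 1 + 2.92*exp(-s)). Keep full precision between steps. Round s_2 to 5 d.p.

s_0 = 1.400000: f = 0.679937, f' = 1.720063 → s_1 = 1.400000 - (0.679937)/(1.720063) = 1.004702
s_1 = 1.004702: f = -0.064466, f' = 2.069168 → s_2 = 1.004702 - (-0.064466)/(2.069168) = 1.035858

1.03586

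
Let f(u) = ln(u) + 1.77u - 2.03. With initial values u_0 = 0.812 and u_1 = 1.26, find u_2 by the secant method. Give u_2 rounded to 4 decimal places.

Secant update: u_(k+1) = u_k − f(u_k)·(u_k − u_(k-1))/(f(u_k) − f(u_(k-1))).
f(u_0) = -0.801015, f(u_1) = 0.431312
u_2 = 1.260000 - (0.431312)·(1.260000 - 0.812000)/(0.431312 - (-0.801015)) = 1.103201; f(u_2) = 0.020882

1.1032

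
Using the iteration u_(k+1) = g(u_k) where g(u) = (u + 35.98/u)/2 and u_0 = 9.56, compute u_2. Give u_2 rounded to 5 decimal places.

6.03137

u_1 = g(9.560000) = 6.661799
u_2 = g(6.661799) = 6.031371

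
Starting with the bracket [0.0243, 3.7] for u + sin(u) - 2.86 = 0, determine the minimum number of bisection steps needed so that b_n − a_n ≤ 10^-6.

22

Initial width b − a = 3.7 − 0.0243 = 3.675700.
After n steps the width is (b−a)/2^n; need (b−a)/2^n ≤ 10^-6.
So n ≥ log₂(3.675700/10^-6) = log₂(3675700.0000) ≈ 21.8096.
Hence n = 22.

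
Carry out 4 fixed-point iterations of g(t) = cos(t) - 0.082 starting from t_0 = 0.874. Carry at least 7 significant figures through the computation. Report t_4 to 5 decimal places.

0.72062

t_1 = g(0.874000) = 0.559764
t_2 = g(0.559764) = 0.765380
t_3 = g(0.765380) = 0.639119
t_4 = g(0.639119) = 0.720622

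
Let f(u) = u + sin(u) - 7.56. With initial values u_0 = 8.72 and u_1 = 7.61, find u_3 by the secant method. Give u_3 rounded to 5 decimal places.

7.02760

f(u_0) = 1.807865, f(u_1) = 1.020384
u_2 = 7.610000 - (1.020384)·(7.610000 - 8.720000)/(1.020384 - (1.807865)) = 6.171710; f(u_2) = -1.499535
u_3 = 6.171710 - (-1.499535)·(6.171710 - 7.610000)/(-1.499535 - (1.020384)) = 7.027597; f(u_3) = 0.145136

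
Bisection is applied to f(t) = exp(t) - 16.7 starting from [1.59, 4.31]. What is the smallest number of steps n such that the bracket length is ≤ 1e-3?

Initial width b − a = 4.31 − 1.59 = 2.720000.
After n steps the width is (b−a)/2^n; need (b−a)/2^n ≤ 1e-3.
So n ≥ log₂(2.720000/1e-3) = log₂(2720.0000) ≈ 11.4094.
Hence n = 12.

12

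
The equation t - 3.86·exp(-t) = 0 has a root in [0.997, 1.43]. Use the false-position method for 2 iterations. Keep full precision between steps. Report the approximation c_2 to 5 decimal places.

1.18342

f(0.997000) = -0.427281, f(1.430000) = 0.506268
step 1: c = 1.195182, f(c) = 0.026958 > 0 → new bracket [0.997000, 1.195182]
step 2: c = 1.183421, f(c) = 0.001375 > 0 → new bracket [0.997000, 1.183421]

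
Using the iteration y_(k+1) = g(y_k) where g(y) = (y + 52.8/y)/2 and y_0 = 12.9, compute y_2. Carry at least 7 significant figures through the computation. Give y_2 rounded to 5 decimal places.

7.35541

y_1 = g(12.900000) = 8.496512
y_2 = g(8.496512) = 7.355413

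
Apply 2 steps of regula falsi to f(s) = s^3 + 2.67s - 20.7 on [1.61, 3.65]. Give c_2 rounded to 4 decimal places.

f(1.610000) = -12.228019, f(3.650000) = 37.672625
step 1: c = 2.109897, f(c) = -5.674027 < 0 → new bracket [2.109897, 3.650000]
step 2: c = 2.311494, f(c) = -2.177982 < 0 → new bracket [2.311494, 3.650000]

2.3115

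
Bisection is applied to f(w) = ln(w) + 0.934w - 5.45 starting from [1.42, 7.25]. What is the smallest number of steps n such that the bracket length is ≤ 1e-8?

30

Initial width b − a = 7.25 − 1.42 = 5.830000.
After n steps the width is (b−a)/2^n; need (b−a)/2^n ≤ 1e-8.
So n ≥ log₂(5.830000/1e-8) = log₂(583000000.0000) ≈ 29.1189.
Hence n = 30.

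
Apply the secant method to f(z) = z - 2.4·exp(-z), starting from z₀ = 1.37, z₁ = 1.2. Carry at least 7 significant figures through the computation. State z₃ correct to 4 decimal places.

0.9403

f(z_0) = 0.760143, f(z_1) = 0.477134
z_2 = 1.200000 - (0.477134)·(1.200000 - 1.370000)/(0.477134 - (0.760143)) = 0.913392; f(z_2) = -0.049395
z_3 = 0.913392 - (-0.049395)·(0.913392 - 1.200000)/(-0.049395 - (0.477134)) = 0.940279; f(z_3) = 0.003034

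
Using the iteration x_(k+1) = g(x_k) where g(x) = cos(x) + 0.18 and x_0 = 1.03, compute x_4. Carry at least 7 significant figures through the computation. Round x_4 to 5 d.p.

x_1 = g(1.030000) = 0.694819
x_2 = g(0.694819) = 0.948170
x_3 = g(0.948170) = 0.763171
x_4 = g(0.763171) = 0.902648

0.90265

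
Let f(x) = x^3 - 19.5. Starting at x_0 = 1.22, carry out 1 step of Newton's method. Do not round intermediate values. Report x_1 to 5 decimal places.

f'(x) = 3x^2
x_0 = 1.220000: f = -17.684152, f' = 4.465200 → x_1 = 1.220000 - (-17.684152)/(4.465200) = 5.180439

5.18044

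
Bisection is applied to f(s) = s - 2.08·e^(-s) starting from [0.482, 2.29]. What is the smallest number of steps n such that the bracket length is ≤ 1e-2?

Initial width b − a = 2.29 − 0.482 = 1.808000.
After n steps the width is (b−a)/2^n; need (b−a)/2^n ≤ 1e-2.
So n ≥ log₂(1.808000/1e-2) = log₂(180.8000) ≈ 7.4983.
Hence n = 8.

8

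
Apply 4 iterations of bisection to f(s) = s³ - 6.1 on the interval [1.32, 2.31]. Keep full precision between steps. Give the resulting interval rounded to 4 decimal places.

f(1.320000) = -3.800032, f(2.310000) = 6.226391 (opposite signs)
step 1: m = 1.815000, f(m) = -0.120982 < 0 → root in [1.815000, 2.310000]
step 2: m = 2.062500, f(m) = 2.673682 > 0 → root in [1.815000, 2.062500]
step 3: m = 1.938750, f(m) = 1.187280 > 0 → root in [1.815000, 1.938750]
step 4: m = 1.876875, f(m) = 0.511592 > 0 → root in [1.815000, 1.876875]

[1.8150, 1.8769]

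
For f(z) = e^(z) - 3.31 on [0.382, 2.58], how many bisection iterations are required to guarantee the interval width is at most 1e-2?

8

Initial width b − a = 2.58 − 0.382 = 2.198000.
After n steps the width is (b−a)/2^n; need (b−a)/2^n ≤ 1e-2.
So n ≥ log₂(2.198000/1e-2) = log₂(219.8000) ≈ 7.7800.
Hence n = 8.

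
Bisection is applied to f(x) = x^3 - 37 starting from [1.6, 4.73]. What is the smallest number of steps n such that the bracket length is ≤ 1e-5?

Initial width b − a = 4.73 − 1.6 = 3.130000.
After n steps the width is (b−a)/2^n; need (b−a)/2^n ≤ 1e-5.
So n ≥ log₂(3.130000/1e-5) = log₂(313000.0000) ≈ 18.2558.
Hence n = 19.

19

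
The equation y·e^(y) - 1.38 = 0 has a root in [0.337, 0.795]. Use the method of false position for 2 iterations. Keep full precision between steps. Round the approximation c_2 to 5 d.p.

0.68875

f(0.337000) = -0.907951, f(0.795000) = 0.380481
step 1: c = 0.659750, f(c) = -0.103839 < 0 → new bracket [0.659750, 0.795000]
step 2: c = 0.688748, f(c) = -0.008550 < 0 → new bracket [0.688748, 0.795000]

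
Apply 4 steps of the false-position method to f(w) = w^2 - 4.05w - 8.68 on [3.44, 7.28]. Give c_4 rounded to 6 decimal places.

5.595947

f(3.440000) = -10.778400, f(7.280000) = 14.834400
step 1: c = 5.055952, f(c) = -3.593955 < 0 → new bracket [5.055952, 7.280000]
step 2: c = 5.489693, f(c) = -0.776529 < 0 → new bracket [5.489693, 7.280000]
step 3: c = 5.578747, f(c) = -0.151504 < 0 → new bracket [5.578747, 7.280000]
step 4: c = 5.595947, f(c) = -0.028965 < 0 → new bracket [5.595947, 7.280000]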